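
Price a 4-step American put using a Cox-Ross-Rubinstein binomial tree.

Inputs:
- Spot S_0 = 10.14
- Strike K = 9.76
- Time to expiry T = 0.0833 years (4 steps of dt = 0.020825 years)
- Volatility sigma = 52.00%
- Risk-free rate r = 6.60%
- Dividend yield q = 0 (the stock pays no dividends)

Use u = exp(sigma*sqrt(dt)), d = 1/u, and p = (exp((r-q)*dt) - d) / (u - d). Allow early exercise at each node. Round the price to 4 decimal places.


dt = T/N = 0.020825
u = exp(sigma*sqrt(dt)) = 1.077928; d = 1/u = 0.927706
p = (exp((r-q)*dt) - d) / (u - d) = 0.490404
Discount per step: exp(-r*dt) = 0.998626
Stock lattice S(k, i) with i counting down-moves:
  k=0: S(0,0) = 10.1400
  k=1: S(1,0) = 10.9302; S(1,1) = 9.4069
  k=2: S(2,0) = 11.7820; S(2,1) = 10.1400; S(2,2) = 8.7269
  k=3: S(3,0) = 12.7001; S(3,1) = 10.9302; S(3,2) = 9.4069; S(3,3) = 8.0960
  k=4: S(4,0) = 13.6898; S(4,1) = 11.7820; S(4,2) = 10.1400; S(4,3) = 8.7269; S(4,4) = 7.5107
Terminal payoffs V(N, i) = max(K - S_T, 0):
  V(4,0) = 0.000000; V(4,1) = 0.000000; V(4,2) = 0.000000; V(4,3) = 1.033128; V(4,4) = 2.249321
Backward induction: V(k, i) = exp(-r*dt) * [p * V(k+1, i) + (1-p) * V(k+1, i+1)]; then take max(V_cont, immediate exercise) for American.
  V(3,0) = exp(-r*dt) * [p*0.000000 + (1-p)*0.000000] = 0.000000; exercise = 0.000000; V(3,0) = max -> 0.000000
  V(3,1) = exp(-r*dt) * [p*0.000000 + (1-p)*0.000000] = 0.000000; exercise = 0.000000; V(3,1) = max -> 0.000000
  V(3,2) = exp(-r*dt) * [p*0.000000 + (1-p)*1.033128] = 0.525755; exercise = 0.353062; V(3,2) = max -> 0.525755
  V(3,3) = exp(-r*dt) * [p*1.033128 + (1-p)*2.249321] = 1.650624; exercise = 1.664030; V(3,3) = max -> 1.664030
  V(2,0) = exp(-r*dt) * [p*0.000000 + (1-p)*0.000000] = 0.000000; exercise = 0.000000; V(2,0) = max -> 0.000000
  V(2,1) = exp(-r*dt) * [p*0.000000 + (1-p)*0.525755] = 0.267554; exercise = 0.000000; V(2,1) = max -> 0.267554
  V(2,2) = exp(-r*dt) * [p*0.525755 + (1-p)*1.664030] = 1.104296; exercise = 1.033128; V(2,2) = max -> 1.104296
  V(1,0) = exp(-r*dt) * [p*0.000000 + (1-p)*0.267554] = 0.136157; exercise = 0.000000; V(1,0) = max -> 0.136157
  V(1,1) = exp(-r*dt) * [p*0.267554 + (1-p)*1.104296] = 0.693001; exercise = 0.353062; V(1,1) = max -> 0.693001
  V(0,0) = exp(-r*dt) * [p*0.136157 + (1-p)*0.693001] = 0.419345; exercise = 0.000000; V(0,0) = max -> 0.419345

Answer: Price = V(0,0) = 0.4193


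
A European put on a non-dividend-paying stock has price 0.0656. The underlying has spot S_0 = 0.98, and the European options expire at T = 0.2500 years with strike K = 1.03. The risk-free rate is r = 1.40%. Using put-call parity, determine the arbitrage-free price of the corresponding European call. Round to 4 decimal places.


Answer: Call price = 0.0192

Derivation:
Put-call parity: C - P = S_0 * exp(-qT) - K * exp(-rT).
S_0 * exp(-qT) = 0.9800 * 1.00000000 = 0.98000000
K * exp(-rT) = 1.0300 * 0.99650612 = 1.02640130
C = P + S*exp(-qT) - K*exp(-rT)
C = 0.0656 + 0.98000000 - 1.02640130 = 0.0192


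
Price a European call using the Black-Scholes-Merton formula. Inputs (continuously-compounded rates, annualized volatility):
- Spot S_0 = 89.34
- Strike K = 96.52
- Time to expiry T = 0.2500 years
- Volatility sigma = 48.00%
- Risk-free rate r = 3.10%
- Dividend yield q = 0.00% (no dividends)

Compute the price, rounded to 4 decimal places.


Answer: Price = 5.9901

Derivation:
d1 = (ln(S/K) + (r - q + 0.5*sigma^2) * T) / (sigma * sqrt(T)) = -0.16979552
d2 = d1 - sigma * sqrt(T) = -0.40979552
exp(-rT) = 0.99227995; exp(-qT) = 1.00000000
C = S_0 * exp(-qT) * N(d1) - K * exp(-rT) * N(d2)
N(d1) = 0.43258548; N(d2) = 0.34097798
C = 89.3400 * 1.00000000 * 0.43258548 - 96.5200 * 0.99227995 * 0.34097798 = 5.9901


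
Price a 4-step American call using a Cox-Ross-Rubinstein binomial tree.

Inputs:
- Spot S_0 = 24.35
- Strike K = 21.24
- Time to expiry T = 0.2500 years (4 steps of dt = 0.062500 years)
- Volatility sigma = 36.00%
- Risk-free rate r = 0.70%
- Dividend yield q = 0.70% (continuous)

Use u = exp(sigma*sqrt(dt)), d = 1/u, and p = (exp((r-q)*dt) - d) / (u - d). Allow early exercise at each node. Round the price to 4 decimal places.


dt = T/N = 0.062500
u = exp(sigma*sqrt(dt)) = 1.094174; d = 1/u = 0.913931
p = (exp((r-q)*dt) - d) / (u - d) = 0.477515
Discount per step: exp(-r*dt) = 0.999563
Stock lattice S(k, i) with i counting down-moves:
  k=0: S(0,0) = 24.3500
  k=1: S(1,0) = 26.6431; S(1,1) = 22.2542
  k=2: S(2,0) = 29.1522; S(2,1) = 24.3500; S(2,2) = 20.3388
  k=3: S(3,0) = 31.8976; S(3,1) = 26.6431; S(3,2) = 22.2542; S(3,3) = 18.5883
  k=4: S(4,0) = 34.9016; S(4,1) = 29.1522; S(4,2) = 24.3500; S(4,3) = 20.3388; S(4,4) = 16.9884
Terminal payoffs V(N, i) = max(S_T - K, 0):
  V(4,0) = 13.661571; V(4,1) = 7.912243; V(4,2) = 3.110000; V(4,3) = 0.000000; V(4,4) = 0.000000
Backward induction: V(k, i) = exp(-r*dt) * [p * V(k+1, i) + (1-p) * V(k+1, i+1)]; then take max(V_cont, immediate exercise) for American.
  V(3,0) = exp(-r*dt) * [p*13.661571 + (1-p)*7.912243] = 10.652973; exercise = 10.657634; V(3,0) = max -> 10.657634
  V(3,1) = exp(-r*dt) * [p*7.912243 + (1-p)*3.110000] = 5.400780; exercise = 5.403144; V(3,1) = max -> 5.403144
  V(3,2) = exp(-r*dt) * [p*3.110000 + (1-p)*0.000000] = 1.484423; exercise = 1.014224; V(3,2) = max -> 1.484423
  V(3,3) = exp(-r*dt) * [p*0.000000 + (1-p)*0.000000] = 0.000000; exercise = 0.000000; V(3,3) = max -> 0.000000
  V(2,0) = exp(-r*dt) * [p*10.657634 + (1-p)*5.403144] = 7.908782; exercise = 7.912243; V(2,0) = max -> 7.912243
  V(2,1) = exp(-r*dt) * [p*5.403144 + (1-p)*1.484423] = 3.354204; exercise = 3.110000; V(2,1) = max -> 3.354204
  V(2,2) = exp(-r*dt) * [p*1.484423 + (1-p)*0.000000] = 0.708524; exercise = 0.000000; V(2,2) = max -> 0.708524
  V(1,0) = exp(-r*dt) * [p*7.912243 + (1-p)*3.354204] = 5.528317; exercise = 5.403144; V(1,0) = max -> 5.528317
  V(1,1) = exp(-r*dt) * [p*3.354204 + (1-p)*0.708524] = 1.971014; exercise = 1.014224; V(1,1) = max -> 1.971014
  V(0,0) = exp(-r*dt) * [p*5.528317 + (1-p)*1.971014] = 3.668075; exercise = 3.110000; V(0,0) = max -> 3.668075

Answer: Price = V(0,0) = 3.6681


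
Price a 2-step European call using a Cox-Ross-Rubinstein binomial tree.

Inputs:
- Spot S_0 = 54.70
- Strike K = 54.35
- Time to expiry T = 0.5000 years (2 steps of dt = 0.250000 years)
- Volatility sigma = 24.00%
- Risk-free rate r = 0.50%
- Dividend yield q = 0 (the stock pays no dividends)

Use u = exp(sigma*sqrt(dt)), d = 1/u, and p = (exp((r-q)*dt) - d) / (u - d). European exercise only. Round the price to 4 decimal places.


dt = T/N = 0.250000
u = exp(sigma*sqrt(dt)) = 1.127497; d = 1/u = 0.886920
p = (exp((r-q)*dt) - d) / (u - d) = 0.475235
Discount per step: exp(-r*dt) = 0.998751
Stock lattice S(k, i) with i counting down-moves:
  k=0: S(0,0) = 54.7000
  k=1: S(1,0) = 61.6741; S(1,1) = 48.5145
  k=2: S(2,0) = 69.5373; S(2,1) = 54.7000; S(2,2) = 43.0285
Terminal payoffs V(N, i) = max(S_T - K, 0):
  V(2,0) = 15.187329; V(2,1) = 0.350000; V(2,2) = 0.000000
Backward induction: V(k, i) = exp(-r*dt) * [p * V(k+1, i) + (1-p) * V(k+1, i+1)].
  V(1,0) = exp(-r*dt) * [p*15.187329 + (1-p)*0.350000] = 7.391973
  V(1,1) = exp(-r*dt) * [p*0.350000 + (1-p)*0.000000] = 0.166124
  V(0,0) = exp(-r*dt) * [p*7.391973 + (1-p)*0.166124] = 3.595604

Answer: Price = V(0,0) = 3.5956


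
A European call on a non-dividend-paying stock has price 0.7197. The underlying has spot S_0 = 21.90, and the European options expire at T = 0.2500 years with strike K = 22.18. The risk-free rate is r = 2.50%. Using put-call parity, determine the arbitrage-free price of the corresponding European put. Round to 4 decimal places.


Put-call parity: C - P = S_0 * exp(-qT) - K * exp(-rT).
S_0 * exp(-qT) = 21.9000 * 1.00000000 = 21.90000000
K * exp(-rT) = 22.1800 * 0.99376949 = 22.04180730
P = C - S*exp(-qT) + K*exp(-rT)
P = 0.7197 - 21.90000000 + 22.04180730 = 0.8615

Answer: Put price = 0.8615


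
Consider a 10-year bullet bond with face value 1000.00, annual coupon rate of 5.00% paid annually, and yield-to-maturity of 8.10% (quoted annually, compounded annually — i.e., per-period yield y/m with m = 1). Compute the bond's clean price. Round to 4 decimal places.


Coupon per period c = face * coupon_rate / m = 50.000000
Periods per year m = 1; per-period yield y/m = 0.081000
Number of cashflows N = 10
Cashflows (t years, CF_t, discount factor 1/(1+y/m)^(m*t), PV):
  t = 1.0000: CF_t = 50.000000, DF = 0.925069, PV = 46.253469
  t = 2.0000: CF_t = 50.000000, DF = 0.855753, PV = 42.787668
  t = 3.0000: CF_t = 50.000000, DF = 0.791631, PV = 39.581561
  t = 4.0000: CF_t = 50.000000, DF = 0.732314, PV = 36.615691
  t = 5.0000: CF_t = 50.000000, DF = 0.677441, PV = 33.872054
  t = 6.0000: CF_t = 50.000000, DF = 0.626680, PV = 31.334000
  t = 7.0000: CF_t = 50.000000, DF = 0.579722, PV = 28.986124
  t = 8.0000: CF_t = 50.000000, DF = 0.536284, PV = 26.814176
  t = 9.0000: CF_t = 50.000000, DF = 0.496099, PV = 24.804973
  t = 10.0000: CF_t = 1050.000000, DF = 0.458926, PV = 481.872741
Price P = sum_t PV_t = 792.922457

Answer: Price = 792.9225


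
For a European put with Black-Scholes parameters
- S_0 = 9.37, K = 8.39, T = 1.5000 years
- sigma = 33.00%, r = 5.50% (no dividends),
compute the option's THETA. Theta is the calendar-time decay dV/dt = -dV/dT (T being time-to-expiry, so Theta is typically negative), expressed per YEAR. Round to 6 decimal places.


Answer: Theta = -0.233416

Derivation:
d1 = 0.6795418381; d2 = 0.2753760306
phi(d1) = 0.3166915244; exp(-qT) = 1.0000000000; exp(-rT) = 0.9208114379
Theta = -S*exp(-qT)*phi(d1)*sigma/(2*sqrt(T)) + r*K*exp(-rT)*N(-d2) - q*S*exp(-qT)*N(-d1)
N(-d1) = 0.2483973039; N(-d2) = 0.3915136787; sqrt(T) = 1.2247448714
Term 1 = -9.3700 * 1.0000000000 * 0.3166915244 * 0.3300 / (2 * 1.2247448714) = -0.3997738164
Term 2 = 0.0550 * 8.3900 * 0.9208114379 * 0.3915136787 = 0.1663574657
Term 3 = 0 (no dividend yield, q = 0)
Theta = -0.3997738164 + (0.1663574657) + (0.0000000000) = -0.233416


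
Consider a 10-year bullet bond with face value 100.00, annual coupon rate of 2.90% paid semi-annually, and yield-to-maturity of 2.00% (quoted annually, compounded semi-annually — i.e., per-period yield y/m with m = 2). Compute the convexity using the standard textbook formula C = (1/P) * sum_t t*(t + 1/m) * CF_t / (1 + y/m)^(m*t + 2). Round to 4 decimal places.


Answer: Convexity = 86.7258

Derivation:
Coupon per period c = face * coupon_rate / m = 1.450000
Periods per year m = 2; per-period yield y/m = 0.010000
Number of cashflows N = 20
Cashflows (t years, CF_t, discount factor 1/(1+y/m)^(m*t), PV):
  t = 0.5000: CF_t = 1.450000, DF = 0.990099, PV = 1.435644
  t = 1.0000: CF_t = 1.450000, DF = 0.980296, PV = 1.421429
  t = 1.5000: CF_t = 1.450000, DF = 0.970590, PV = 1.407356
  t = 2.0000: CF_t = 1.450000, DF = 0.960980, PV = 1.393421
  t = 2.5000: CF_t = 1.450000, DF = 0.951466, PV = 1.379625
  t = 3.0000: CF_t = 1.450000, DF = 0.942045, PV = 1.365966
  t = 3.5000: CF_t = 1.450000, DF = 0.932718, PV = 1.352441
  t = 4.0000: CF_t = 1.450000, DF = 0.923483, PV = 1.339051
  t = 4.5000: CF_t = 1.450000, DF = 0.914340, PV = 1.325793
  t = 5.0000: CF_t = 1.450000, DF = 0.905287, PV = 1.312666
  t = 5.5000: CF_t = 1.450000, DF = 0.896324, PV = 1.299669
  t = 6.0000: CF_t = 1.450000, DF = 0.887449, PV = 1.286801
  t = 6.5000: CF_t = 1.450000, DF = 0.878663, PV = 1.274061
  t = 7.0000: CF_t = 1.450000, DF = 0.869963, PV = 1.261446
  t = 7.5000: CF_t = 1.450000, DF = 0.861349, PV = 1.248957
  t = 8.0000: CF_t = 1.450000, DF = 0.852821, PV = 1.236591
  t = 8.5000: CF_t = 1.450000, DF = 0.844377, PV = 1.224347
  t = 9.0000: CF_t = 1.450000, DF = 0.836017, PV = 1.212225
  t = 9.5000: CF_t = 1.450000, DF = 0.827740, PV = 1.200223
  t = 10.0000: CF_t = 101.450000, DF = 0.819544, PV = 83.142787
Price P = sum_t PV_t = 108.120499
Convexity numerator sum_t t*(t + 1/m) * CF_t / (1+y/m)^(m*t + 2):
  t = 0.5000: term = 0.703678
  t = 1.0000: term = 2.090132
  t = 1.5000: term = 4.138876
  t = 2.0000: term = 6.829828
  t = 2.5000: term = 10.143309
  t = 3.0000: term = 14.060032
  t = 3.5000: term = 18.561098
  t = 4.0000: term = 23.627990
  t = 4.5000: term = 29.242561
  t = 5.0000: term = 35.387038
  t = 5.5000: term = 42.044005
  t = 6.0000: term = 49.196406
  t = 6.5000: term = 56.827532
  t = 7.0000: term = 64.921019
  t = 7.5000: term = 73.460841
  t = 8.0000: term = 82.431307
  t = 8.5000: term = 91.817050
  t = 9.0000: term = 101.603026
  t = 9.5000: term = 111.774506
  t = 10.0000: term = 8557.977242
Convexity = (1/P) * sum = 9376.837475 / 108.120499 = 86.725807


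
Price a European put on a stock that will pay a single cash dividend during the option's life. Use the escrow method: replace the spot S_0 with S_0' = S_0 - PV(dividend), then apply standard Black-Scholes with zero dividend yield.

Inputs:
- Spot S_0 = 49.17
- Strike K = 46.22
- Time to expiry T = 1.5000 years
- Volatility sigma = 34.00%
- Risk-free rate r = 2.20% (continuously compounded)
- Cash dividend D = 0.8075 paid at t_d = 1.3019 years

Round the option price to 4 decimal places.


PV(D) = D * exp(-r * t_d) = 0.8075 * 0.97176449 = 0.78469982
S_0' = S_0 - PV(D) = 49.1700 - 0.78469982 = 48.38530018
d1 = (ln(S_0'/K) + (r + sigma^2/2)*T) / (sigma*sqrt(T)) = 0.39740197
d2 = d1 - sigma*sqrt(T) = -0.01901129
exp(-rT) = 0.96753856
N(-d1) = 0.34553553; N(-d2) = 0.50758395
P = K * exp(-rT) * N(-d2) - S_0' * N(-d1) = 46.2200 * 0.96753856 * 0.50758395 - 48.38530018 * 0.34553553 = 5.9801

Answer: Price = 5.9801


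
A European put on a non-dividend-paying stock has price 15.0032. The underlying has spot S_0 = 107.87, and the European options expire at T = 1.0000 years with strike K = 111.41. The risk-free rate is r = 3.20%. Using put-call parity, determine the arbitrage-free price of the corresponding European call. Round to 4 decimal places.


Put-call parity: C - P = S_0 * exp(-qT) - K * exp(-rT).
S_0 * exp(-qT) = 107.8700 * 1.00000000 = 107.87000000
K * exp(-rT) = 111.4100 * 0.96850658 = 107.90131831
C = P + S*exp(-qT) - K*exp(-rT)
C = 15.0032 + 107.87000000 - 107.90131831 = 14.9719

Answer: Call price = 14.9719


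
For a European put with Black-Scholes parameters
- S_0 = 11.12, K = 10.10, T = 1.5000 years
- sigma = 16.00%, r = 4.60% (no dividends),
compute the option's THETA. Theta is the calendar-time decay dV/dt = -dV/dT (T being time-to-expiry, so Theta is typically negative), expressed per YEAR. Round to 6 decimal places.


Answer: Theta = -0.087192

Derivation:
d1 = 0.9410626515; d2 = 0.7451034721
phi(d1) = 0.2562150904; exp(-qT) = 1.0000000000; exp(-rT) = 0.9333266801
Theta = -S*exp(-qT)*phi(d1)*sigma/(2*sqrt(T)) + r*K*exp(-rT)*N(-d2) - q*S*exp(-qT)*N(-d1)
N(-d1) = 0.1733363769; N(-d2) = 0.2281045852; sqrt(T) = 1.2247448714
Term 1 = -11.1200 * 1.0000000000 * 0.2562150904 * 0.1600 / (2 * 1.2247448714) = -0.1861032038
Term 2 = 0.0460 * 10.1000 * 0.9333266801 * 0.2281045852 = 0.0989115258
Term 3 = 0 (no dividend yield, q = 0)
Theta = -0.1861032038 + (0.0989115258) + (0.0000000000) = -0.087192


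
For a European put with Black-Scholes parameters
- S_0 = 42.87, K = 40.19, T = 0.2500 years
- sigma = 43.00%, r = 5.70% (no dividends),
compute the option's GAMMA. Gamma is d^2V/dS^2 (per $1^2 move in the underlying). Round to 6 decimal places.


Answer: Gamma = 0.038683

Derivation:
d1 = 0.4740305681; d2 = 0.2590305681
phi(d1) = 0.3565463538; exp(-qT) = 1.0000000000; exp(-rT) = 0.9858510507
Gamma = exp(-qT) * phi(d1) / (S * sigma * sqrt(T)) = 1.0000000000 * 0.3565463538 / (42.8700 * 0.4300 * 0.5000000000) = 0.038683


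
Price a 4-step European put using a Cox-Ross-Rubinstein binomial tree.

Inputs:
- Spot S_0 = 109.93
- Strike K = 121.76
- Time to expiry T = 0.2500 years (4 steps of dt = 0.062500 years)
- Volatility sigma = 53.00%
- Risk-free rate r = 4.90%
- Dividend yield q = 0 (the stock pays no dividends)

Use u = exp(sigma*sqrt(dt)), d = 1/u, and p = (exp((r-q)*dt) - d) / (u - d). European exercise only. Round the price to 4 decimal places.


Answer: Price = V(0,0) = 18.5717

Derivation:
dt = T/N = 0.062500
u = exp(sigma*sqrt(dt)) = 1.141679; d = 1/u = 0.875903
p = (exp((r-q)*dt) - d) / (u - d) = 0.478464
Discount per step: exp(-r*dt) = 0.996942
Stock lattice S(k, i) with i counting down-moves:
  k=0: S(0,0) = 109.9300
  k=1: S(1,0) = 125.5048; S(1,1) = 96.2880
  k=2: S(2,0) = 143.2862; S(2,1) = 109.9300; S(2,2) = 84.3390
  k=3: S(3,0) = 163.5868; S(3,1) = 125.5048; S(3,2) = 96.2880; S(3,3) = 73.8727
  k=4: S(4,0) = 186.7636; S(4,1) = 143.2862; S(4,2) = 109.9300; S(4,3) = 84.3390; S(4,4) = 64.7053
Terminal payoffs V(N, i) = max(K - S_T, 0):
  V(4,0) = 0.000000; V(4,1) = 0.000000; V(4,2) = 11.830000; V(4,3) = 37.421050; V(4,4) = 57.054656
Backward induction: V(k, i) = exp(-r*dt) * [p * V(k+1, i) + (1-p) * V(k+1, i+1)].
  V(3,0) = exp(-r*dt) * [p*0.000000 + (1-p)*0.000000] = 0.000000
  V(3,1) = exp(-r*dt) * [p*0.000000 + (1-p)*11.830000] = 6.150906
  V(3,2) = exp(-r*dt) * [p*11.830000 + (1-p)*37.421050] = 25.099671
  V(3,3) = exp(-r*dt) * [p*37.421050 + (1-p)*57.054656] = 47.514947
  V(2,0) = exp(-r*dt) * [p*0.000000 + (1-p)*6.150906] = 3.198110
  V(2,1) = exp(-r*dt) * [p*6.150906 + (1-p)*25.099671] = 15.984344
  V(2,2) = exp(-r*dt) * [p*25.099671 + (1-p)*47.514947] = 36.677549
  V(1,0) = exp(-r*dt) * [p*3.198110 + (1-p)*15.984344] = 9.836423
  V(1,1) = exp(-r*dt) * [p*15.984344 + (1-p)*36.677549] = 26.694720
  V(0,0) = exp(-r*dt) * [p*9.836423 + (1-p)*26.694720] = 18.571670


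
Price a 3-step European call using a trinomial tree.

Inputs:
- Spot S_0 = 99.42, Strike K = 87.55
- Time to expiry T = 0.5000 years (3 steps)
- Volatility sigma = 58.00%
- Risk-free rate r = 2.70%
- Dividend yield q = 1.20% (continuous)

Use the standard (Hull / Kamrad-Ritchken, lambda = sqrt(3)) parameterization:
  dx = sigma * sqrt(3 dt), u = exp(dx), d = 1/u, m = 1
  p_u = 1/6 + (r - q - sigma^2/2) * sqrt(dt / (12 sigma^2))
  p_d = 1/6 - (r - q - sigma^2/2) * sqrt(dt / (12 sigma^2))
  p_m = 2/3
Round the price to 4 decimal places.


Answer: Price = V(0,0) = 22.1306

Derivation:
dt = T/N = 0.166667; dx = sigma*sqrt(3*dt) = 0.410122
u = exp(dx) = 1.507002; d = 1/u = 0.663569
p_u = 0.135538, p_m = 0.666667, p_d = 0.197796
Discount per step: exp(-r*dt) = 0.995510
Stock lattice S(k, j) with j the centered position index:
  k=0: S(0,+0) = 99.4200
  k=1: S(1,-1) = 65.9721; S(1,+0) = 99.4200; S(1,+1) = 149.8261
  k=2: S(2,-2) = 43.7770; S(2,-1) = 65.9721; S(2,+0) = 99.4200; S(2,+1) = 149.8261; S(2,+2) = 225.7881
  k=3: S(3,-3) = 29.0491; S(3,-2) = 43.7770; S(3,-1) = 65.9721; S(3,+0) = 99.4200; S(3,+1) = 149.8261; S(3,+2) = 225.7881; S(3,+3) = 340.2631
Terminal payoffs V(N, j) = max(S_T - K, 0):
  V(3,-3) = 0.000000; V(3,-2) = 0.000000; V(3,-1) = 0.000000; V(3,+0) = 11.870000; V(3,+1) = 62.276092; V(3,+2) = 138.238149; V(3,+3) = 252.713086
Backward induction: V(k, j) = exp(-r*dt) * [p_u * V(k+1, j+1) + p_m * V(k+1, j) + p_d * V(k+1, j-1)]
  V(2,-2) = exp(-r*dt) * [p_u*0.000000 + p_m*0.000000 + p_d*0.000000] = 0.000000
  V(2,-1) = exp(-r*dt) * [p_u*11.870000 + p_m*0.000000 + p_d*0.000000] = 1.601609
  V(2,+0) = exp(-r*dt) * [p_u*62.276092 + p_m*11.870000 + p_d*0.000000] = 16.280664
  V(2,+1) = exp(-r*dt) * [p_u*138.238149 + p_m*62.276092 + p_d*11.870000] = 62.320636
  V(2,+2) = exp(-r*dt) * [p_u*252.713086 + p_m*138.238149 + p_d*62.276092] = 138.105981
  V(1,-1) = exp(-r*dt) * [p_u*16.280664 + p_m*1.601609 + p_d*0.000000] = 3.259682
  V(1,+0) = exp(-r*dt) * [p_u*62.320636 + p_m*16.280664 + p_d*1.601609] = 19.529284
  V(1,+1) = exp(-r*dt) * [p_u*138.105981 + p_m*62.320636 + p_d*16.280664] = 63.200859
  V(0,+0) = exp(-r*dt) * [p_u*63.200859 + p_m*19.529284 + p_d*3.259682] = 22.130562


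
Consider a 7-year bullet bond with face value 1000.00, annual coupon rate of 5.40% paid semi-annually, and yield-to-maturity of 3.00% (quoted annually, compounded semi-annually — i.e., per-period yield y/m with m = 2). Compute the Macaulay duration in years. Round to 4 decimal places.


Answer: Macaulay duration = 6.0077 years

Derivation:
Coupon per period c = face * coupon_rate / m = 27.000000
Periods per year m = 2; per-period yield y/m = 0.015000
Number of cashflows N = 14
Cashflows (t years, CF_t, discount factor 1/(1+y/m)^(m*t), PV):
  t = 0.5000: CF_t = 27.000000, DF = 0.985222, PV = 26.600985
  t = 1.0000: CF_t = 27.000000, DF = 0.970662, PV = 26.207867
  t = 1.5000: CF_t = 27.000000, DF = 0.956317, PV = 25.820559
  t = 2.0000: CF_t = 27.000000, DF = 0.942184, PV = 25.438974
  t = 2.5000: CF_t = 27.000000, DF = 0.928260, PV = 25.063029
  t = 3.0000: CF_t = 27.000000, DF = 0.914542, PV = 24.692639
  t = 3.5000: CF_t = 27.000000, DF = 0.901027, PV = 24.327723
  t = 4.0000: CF_t = 27.000000, DF = 0.887711, PV = 23.968200
  t = 4.5000: CF_t = 27.000000, DF = 0.874592, PV = 23.613990
  t = 5.0000: CF_t = 27.000000, DF = 0.861667, PV = 23.265015
  t = 5.5000: CF_t = 27.000000, DF = 0.848933, PV = 22.921197
  t = 6.0000: CF_t = 27.000000, DF = 0.836387, PV = 22.582460
  t = 6.5000: CF_t = 27.000000, DF = 0.824027, PV = 22.248729
  t = 7.0000: CF_t = 1027.000000, DF = 0.811849, PV = 833.769208
Price P = sum_t PV_t = 1150.520578
Macaulay numerator sum_t t * PV_t:
  t * PV_t at t = 0.5000: 13.300493
  t * PV_t at t = 1.0000: 26.207867
  t * PV_t at t = 1.5000: 38.730838
  t * PV_t at t = 2.0000: 50.877948
  t * PV_t at t = 2.5000: 62.657572
  t * PV_t at t = 3.0000: 74.077918
  t * PV_t at t = 3.5000: 85.147032
  t * PV_t at t = 4.0000: 95.872801
  t * PV_t at t = 4.5000: 106.262957
  t * PV_t at t = 5.0000: 116.325076
  t * PV_t at t = 5.5000: 126.066585
  t * PV_t at t = 6.0000: 135.494762
  t * PV_t at t = 6.5000: 144.616741
  t * PV_t at t = 7.0000: 5836.384456
Macaulay duration D = (sum_t t * PV_t) / P = 6912.023047 / 1150.520578 = 6.007735


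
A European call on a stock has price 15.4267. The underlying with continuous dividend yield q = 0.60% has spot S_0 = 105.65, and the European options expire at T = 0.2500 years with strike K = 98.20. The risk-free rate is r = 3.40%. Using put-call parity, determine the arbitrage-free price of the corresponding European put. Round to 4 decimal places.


Answer: Put price = 7.3039

Derivation:
Put-call parity: C - P = S_0 * exp(-qT) - K * exp(-rT).
S_0 * exp(-qT) = 105.6500 * 0.99850112 = 105.49164380
K * exp(-rT) = 98.2000 * 0.99153602 = 97.36883745
P = C - S*exp(-qT) + K*exp(-rT)
P = 15.4267 - 105.49164380 + 97.36883745 = 7.3039


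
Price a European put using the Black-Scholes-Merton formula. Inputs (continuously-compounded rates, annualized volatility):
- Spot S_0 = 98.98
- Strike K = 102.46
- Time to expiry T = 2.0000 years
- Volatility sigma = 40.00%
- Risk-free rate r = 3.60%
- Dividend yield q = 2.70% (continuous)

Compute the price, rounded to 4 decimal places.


Answer: Price = 21.8501

Derivation:
d1 = (ln(S/K) + (r - q + 0.5*sigma^2) * T) / (sigma * sqrt(T)) = 0.25357792
d2 = d1 - sigma * sqrt(T) = -0.31210751
exp(-rT) = 0.93053090; exp(-qT) = 0.94743211
P = K * exp(-rT) * N(-d2) - S_0 * exp(-qT) * N(-d1)
N(-d1) = 0.39991083; N(-d2) = 0.62252059
P = 102.4600 * 0.93053090 * 0.62252059 - 98.9800 * 0.94743211 * 0.39991083 = 21.8501


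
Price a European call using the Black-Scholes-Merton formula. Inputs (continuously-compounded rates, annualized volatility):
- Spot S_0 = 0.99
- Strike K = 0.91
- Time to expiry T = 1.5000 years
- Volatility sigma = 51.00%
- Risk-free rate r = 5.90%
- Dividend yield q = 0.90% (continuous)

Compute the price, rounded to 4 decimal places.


Answer: Price = 0.3007

Derivation:
d1 = (ln(S/K) + (r - q + 0.5*sigma^2) * T) / (sigma * sqrt(T)) = 0.56728156
d2 = d1 - sigma * sqrt(T) = -0.05733832
exp(-rT) = 0.91530311; exp(-qT) = 0.98659072
C = S_0 * exp(-qT) * N(d1) - K * exp(-rT) * N(d2)
N(d1) = 0.71473855; N(d2) = 0.47713785
C = 0.9900 * 0.98659072 * 0.71473855 - 0.9100 * 0.91530311 * 0.47713785 = 0.3007


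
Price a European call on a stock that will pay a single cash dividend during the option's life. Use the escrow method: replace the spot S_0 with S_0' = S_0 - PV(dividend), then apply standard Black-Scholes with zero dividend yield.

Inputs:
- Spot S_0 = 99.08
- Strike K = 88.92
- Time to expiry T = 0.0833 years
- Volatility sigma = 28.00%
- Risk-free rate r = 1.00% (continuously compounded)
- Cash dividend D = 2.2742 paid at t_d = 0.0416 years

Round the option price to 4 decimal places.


PV(D) = D * exp(-r * t_d) = 2.2742 * 0.99958409 = 2.27325413
S_0' = S_0 - PV(D) = 99.0800 - 2.27325413 = 96.80674587
d1 = (ln(S_0'/K) + (r + sigma^2/2)*T) / (sigma*sqrt(T)) = 1.10227432
d2 = d1 - sigma*sqrt(T) = 1.02146145
exp(-rT) = 0.99916735
N(d1) = 0.86482878; N(d2) = 0.84648207
C = S_0' * N(d1) - K * exp(-rT) * N(d2) = 96.80674587 * 0.86482878 - 88.9200 * 0.99916735 * 0.84648207 = 8.5147

Answer: Price = 8.5147


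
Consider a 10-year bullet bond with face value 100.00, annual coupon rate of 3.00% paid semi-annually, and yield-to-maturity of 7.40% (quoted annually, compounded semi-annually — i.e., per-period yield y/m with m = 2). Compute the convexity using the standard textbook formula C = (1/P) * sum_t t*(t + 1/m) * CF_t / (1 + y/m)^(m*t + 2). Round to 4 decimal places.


Coupon per period c = face * coupon_rate / m = 1.500000
Periods per year m = 2; per-period yield y/m = 0.037000
Number of cashflows N = 20
Cashflows (t years, CF_t, discount factor 1/(1+y/m)^(m*t), PV):
  t = 0.5000: CF_t = 1.500000, DF = 0.964320, PV = 1.446480
  t = 1.0000: CF_t = 1.500000, DF = 0.929913, PV = 1.394870
  t = 1.5000: CF_t = 1.500000, DF = 0.896734, PV = 1.345101
  t = 2.0000: CF_t = 1.500000, DF = 0.864739, PV = 1.297108
  t = 2.5000: CF_t = 1.500000, DF = 0.833885, PV = 1.250828
  t = 3.0000: CF_t = 1.500000, DF = 0.804132, PV = 1.206198
  t = 3.5000: CF_t = 1.500000, DF = 0.775441, PV = 1.163161
  t = 4.0000: CF_t = 1.500000, DF = 0.747773, PV = 1.121660
  t = 4.5000: CF_t = 1.500000, DF = 0.721093, PV = 1.081639
  t = 5.0000: CF_t = 1.500000, DF = 0.695364, PV = 1.043047
  t = 5.5000: CF_t = 1.500000, DF = 0.670554, PV = 1.005831
  t = 6.0000: CF_t = 1.500000, DF = 0.646629, PV = 0.969943
  t = 6.5000: CF_t = 1.500000, DF = 0.623557, PV = 0.935336
  t = 7.0000: CF_t = 1.500000, DF = 0.601309, PV = 0.901963
  t = 7.5000: CF_t = 1.500000, DF = 0.579854, PV = 0.869781
  t = 8.0000: CF_t = 1.500000, DF = 0.559165, PV = 0.838747
  t = 8.5000: CF_t = 1.500000, DF = 0.539214, PV = 0.808821
  t = 9.0000: CF_t = 1.500000, DF = 0.519975, PV = 0.779962
  t = 9.5000: CF_t = 1.500000, DF = 0.501422, PV = 0.752133
  t = 10.0000: CF_t = 101.500000, DF = 0.483532, PV = 49.078459
Price P = sum_t PV_t = 69.291069
Convexity numerator sum_t t*(t + 1/m) * CF_t / (1+y/m)^(m*t + 2):
  t = 0.5000: term = 0.672551
  t = 1.0000: term = 1.945662
  t = 1.5000: term = 3.752483
  t = 2.0000: term = 6.030992
  t = 2.5000: term = 8.723710
  t = 3.0000: term = 11.777429
  t = 3.5000: term = 15.142950
  t = 4.0000: term = 18.774838
  t = 4.5000: term = 22.631193
  t = 5.0000: term = 26.673431
  t = 5.5000: term = 30.866072
  t = 6.0000: term = 35.176553
  t = 6.5000: term = 39.575035
  t = 7.0000: term = 44.034235
  t = 7.5000: term = 48.529258
  t = 8.0000: term = 53.037440
  t = 8.5000: term = 57.538207
  t = 9.0000: term = 62.012929
  t = 9.5000: term = 66.444797
  t = 10.0000: term = 4792.065006
Convexity = (1/P) * sum = 5345.404772 / 69.291069 = 77.144210

Answer: Convexity = 77.1442


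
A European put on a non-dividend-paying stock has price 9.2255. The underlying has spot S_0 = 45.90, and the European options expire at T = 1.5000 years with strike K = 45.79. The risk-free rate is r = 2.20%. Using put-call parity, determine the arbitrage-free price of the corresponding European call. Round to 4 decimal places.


Put-call parity: C - P = S_0 * exp(-qT) - K * exp(-rT).
S_0 * exp(-qT) = 45.9000 * 1.00000000 = 45.90000000
K * exp(-rT) = 45.7900 * 0.96753856 = 44.30359064
C = P + S*exp(-qT) - K*exp(-rT)
C = 9.2255 + 45.90000000 - 44.30359064 = 10.8219

Answer: Call price = 10.8219


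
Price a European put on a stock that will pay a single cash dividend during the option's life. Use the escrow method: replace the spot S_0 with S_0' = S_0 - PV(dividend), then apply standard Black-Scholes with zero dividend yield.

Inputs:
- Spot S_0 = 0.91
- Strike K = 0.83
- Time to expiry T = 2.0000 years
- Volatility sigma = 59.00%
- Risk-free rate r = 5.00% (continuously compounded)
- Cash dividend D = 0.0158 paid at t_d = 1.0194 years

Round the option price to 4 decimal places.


PV(D) = D * exp(-r * t_d) = 0.0158 * 0.95030718 = 0.01501485
S_0' = S_0 - PV(D) = 0.9100 - 0.01501485 = 0.89498515
d1 = (ln(S_0'/K) + (r + sigma^2/2)*T) / (sigma*sqrt(T)) = 0.62738519
d2 = d1 - sigma*sqrt(T) = -0.20700081
exp(-rT) = 0.90483742
N(-d1) = 0.26520339; N(-d2) = 0.58199539
P = K * exp(-rT) * N(-d2) - S_0' * N(-d1) = 0.8300 * 0.90483742 * 0.58199539 - 0.89498515 * 0.26520339 = 0.1997

Answer: Price = 0.1997


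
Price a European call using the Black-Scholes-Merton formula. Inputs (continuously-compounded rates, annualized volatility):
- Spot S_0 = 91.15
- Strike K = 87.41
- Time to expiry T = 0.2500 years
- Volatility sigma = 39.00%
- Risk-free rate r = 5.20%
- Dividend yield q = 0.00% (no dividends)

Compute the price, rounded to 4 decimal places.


Answer: Price = 9.5954

Derivation:
d1 = (ln(S/K) + (r - q + 0.5*sigma^2) * T) / (sigma * sqrt(T)) = 0.37902210
d2 = d1 - sigma * sqrt(T) = 0.18402210
exp(-rT) = 0.98708414; exp(-qT) = 1.00000000
C = S_0 * exp(-qT) * N(d1) - K * exp(-rT) * N(d2)
N(d1) = 0.64766427; N(d2) = 0.57300194
C = 91.1500 * 1.00000000 * 0.64766427 - 87.4100 * 0.98708414 * 0.57300194 = 9.5954


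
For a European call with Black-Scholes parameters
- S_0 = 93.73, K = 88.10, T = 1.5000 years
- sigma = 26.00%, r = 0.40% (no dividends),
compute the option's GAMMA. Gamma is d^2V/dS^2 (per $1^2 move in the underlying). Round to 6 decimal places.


d1 = 0.3725918088; d2 = 0.0541581423
phi(d1) = 0.3721899781; exp(-qT) = 1.0000000000; exp(-rT) = 0.9940179641
Gamma = exp(-qT) * phi(d1) / (S * sigma * sqrt(T)) = 1.0000000000 * 0.3721899781 / (93.7300 * 0.2600 * 1.2247448714) = 0.012470

Answer: Gamma = 0.012470


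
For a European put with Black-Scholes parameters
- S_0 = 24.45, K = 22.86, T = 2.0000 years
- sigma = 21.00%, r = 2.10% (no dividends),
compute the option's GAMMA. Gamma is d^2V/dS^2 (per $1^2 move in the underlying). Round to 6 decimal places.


d1 = 0.5163278818; d2 = 0.2193430337
phi(d1) = 0.3491562414; exp(-qT) = 1.0000000000; exp(-rT) = 0.9588697806
Gamma = exp(-qT) * phi(d1) / (S * sigma * sqrt(T)) = 1.0000000000 * 0.3491562414 / (24.4500 * 0.2100 * 1.4142135624) = 0.048085

Answer: Gamma = 0.048085


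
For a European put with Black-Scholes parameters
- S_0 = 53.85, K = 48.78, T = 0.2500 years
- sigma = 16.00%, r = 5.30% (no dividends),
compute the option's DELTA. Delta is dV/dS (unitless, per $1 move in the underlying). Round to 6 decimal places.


Answer: Delta = -0.074701

Derivation:
d1 = 1.4416501352; d2 = 1.3616501352
phi(d1) = 0.1411240357; exp(-qT) = 1.0000000000; exp(-rT) = 0.9868373948
N(-d1) = 0.0747005487
Delta = -exp(-qT) * N(-d1) = -1.0000000000 * 0.0747005487 = -0.074701


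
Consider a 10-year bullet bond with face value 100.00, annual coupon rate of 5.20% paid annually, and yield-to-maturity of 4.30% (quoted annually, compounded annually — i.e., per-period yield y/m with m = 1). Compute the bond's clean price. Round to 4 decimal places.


Answer: Price = 107.1920

Derivation:
Coupon per period c = face * coupon_rate / m = 5.200000
Periods per year m = 1; per-period yield y/m = 0.043000
Number of cashflows N = 10
Cashflows (t years, CF_t, discount factor 1/(1+y/m)^(m*t), PV):
  t = 1.0000: CF_t = 5.200000, DF = 0.958773, PV = 4.985618
  t = 2.0000: CF_t = 5.200000, DF = 0.919245, PV = 4.780075
  t = 3.0000: CF_t = 5.200000, DF = 0.881347, PV = 4.583006
  t = 4.0000: CF_t = 5.200000, DF = 0.845012, PV = 4.394061
  t = 5.0000: CF_t = 5.200000, DF = 0.810174, PV = 4.212906
  t = 6.0000: CF_t = 5.200000, DF = 0.776773, PV = 4.039220
  t = 7.0000: CF_t = 5.200000, DF = 0.744749, PV = 3.872694
  t = 8.0000: CF_t = 5.200000, DF = 0.714045, PV = 3.713034
  t = 9.0000: CF_t = 5.200000, DF = 0.684607, PV = 3.559955
  t = 10.0000: CF_t = 105.200000, DF = 0.656382, PV = 69.051427
Price P = sum_t PV_t = 107.191997


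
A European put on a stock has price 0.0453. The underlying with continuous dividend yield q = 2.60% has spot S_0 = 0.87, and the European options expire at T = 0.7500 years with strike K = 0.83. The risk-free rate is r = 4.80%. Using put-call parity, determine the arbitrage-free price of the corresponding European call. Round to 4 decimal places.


Answer: Call price = 0.0978

Derivation:
Put-call parity: C - P = S_0 * exp(-qT) - K * exp(-rT).
S_0 * exp(-qT) = 0.8700 * 0.98068890 = 0.85319934
K * exp(-rT) = 0.8300 * 0.96464029 = 0.80065144
C = P + S*exp(-qT) - K*exp(-rT)
C = 0.0453 + 0.85319934 - 0.80065144 = 0.0978


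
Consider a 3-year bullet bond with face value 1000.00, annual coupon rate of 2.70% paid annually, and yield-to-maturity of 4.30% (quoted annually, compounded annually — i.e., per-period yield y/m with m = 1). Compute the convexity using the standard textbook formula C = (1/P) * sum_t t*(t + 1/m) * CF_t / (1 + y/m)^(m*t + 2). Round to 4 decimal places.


Coupon per period c = face * coupon_rate / m = 27.000000
Periods per year m = 1; per-period yield y/m = 0.043000
Number of cashflows N = 3
Cashflows (t years, CF_t, discount factor 1/(1+y/m)^(m*t), PV):
  t = 1.0000: CF_t = 27.000000, DF = 0.958773, PV = 25.886865
  t = 2.0000: CF_t = 27.000000, DF = 0.919245, PV = 24.819621
  t = 3.0000: CF_t = 1027.000000, DF = 0.881347, PV = 905.143669
Price P = sum_t PV_t = 955.850155
Convexity numerator sum_t t*(t + 1/m) * CF_t / (1+y/m)^(m*t + 2):
  t = 1.0000: term = 47.592754
  t = 2.0000: term = 136.891909
  t = 3.0000: term = 9984.587965
Convexity = (1/P) * sum = 10169.072628 / 955.850155 = 10.638773

Answer: Convexity = 10.6388


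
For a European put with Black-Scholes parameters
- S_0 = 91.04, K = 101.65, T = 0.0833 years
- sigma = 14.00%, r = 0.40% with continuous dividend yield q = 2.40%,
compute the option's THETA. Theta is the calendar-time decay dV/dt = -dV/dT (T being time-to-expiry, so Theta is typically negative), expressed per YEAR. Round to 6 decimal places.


d1 = -2.7492212400; d2 = -2.7896276752
phi(d1) = 0.0091130553; exp(-qT) = 0.9980027971; exp(-rT) = 0.9996668555
Theta = -S*exp(-qT)*phi(d1)*sigma/(2*sqrt(T)) + r*K*exp(-rT)*N(-d2) - q*S*exp(-qT)*N(-d1)
N(-d1) = 0.9970131475; N(-d2) = 0.9973615657; sqrt(T) = 0.2886173938
Term 1 = -91.0400 * 0.9980027971 * 0.0091130553 * 0.1400 / (2 * 0.2886173938) = -0.2008184231
Term 2 = 0.0040 * 101.6500 * 0.9996668555 * 0.9973615657 = 0.4053921135
Term 3 = -0.0240 * 91.0400 * 0.9980027971 * 0.9970131475 = -2.1740830724
Theta = -0.2008184231 + (0.4053921135) + (-2.1740830724) = -1.969509

Answer: Theta = -1.969509


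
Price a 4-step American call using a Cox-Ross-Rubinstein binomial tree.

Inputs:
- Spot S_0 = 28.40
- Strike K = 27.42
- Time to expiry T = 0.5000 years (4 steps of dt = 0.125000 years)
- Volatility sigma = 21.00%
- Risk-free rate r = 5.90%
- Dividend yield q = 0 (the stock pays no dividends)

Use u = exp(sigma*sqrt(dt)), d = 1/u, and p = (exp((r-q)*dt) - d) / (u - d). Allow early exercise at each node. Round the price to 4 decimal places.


dt = T/N = 0.125000
u = exp(sigma*sqrt(dt)) = 1.077072; d = 1/u = 0.928443
p = (exp((r-q)*dt) - d) / (u - d) = 0.531251
Discount per step: exp(-r*dt) = 0.992652
Stock lattice S(k, i) with i counting down-moves:
  k=0: S(0,0) = 28.4000
  k=1: S(1,0) = 30.5888; S(1,1) = 26.3678
  k=2: S(2,0) = 32.9464; S(2,1) = 28.4000; S(2,2) = 24.4810
  k=3: S(3,0) = 35.4856; S(3,1) = 30.5888; S(3,2) = 26.3678; S(3,3) = 22.7292
  k=4: S(4,0) = 38.2206; S(4,1) = 32.9464; S(4,2) = 28.4000; S(4,3) = 24.4810; S(4,4) = 21.1028
Terminal payoffs V(N, i) = max(S_T - K, 0):
  V(4,0) = 10.800575; V(4,1) = 5.526386; V(4,2) = 0.980000; V(4,3) = 0.000000; V(4,4) = 0.000000
Backward induction: V(k, i) = exp(-r*dt) * [p * V(k+1, i) + (1-p) * V(k+1, i+1)]; then take max(V_cont, immediate exercise) for American.
  V(3,0) = exp(-r*dt) * [p*10.800575 + (1-p)*5.526386] = 8.267107; exercise = 8.065628; V(3,0) = max -> 8.267107
  V(3,1) = exp(-r*dt) * [p*5.526386 + (1-p)*0.980000] = 3.370322; exercise = 3.168844; V(3,1) = max -> 3.370322
  V(3,2) = exp(-r*dt) * [p*0.980000 + (1-p)*0.000000] = 0.516800; exercise = 0.000000; V(3,2) = max -> 0.516800
  V(3,3) = exp(-r*dt) * [p*0.000000 + (1-p)*0.000000] = 0.000000; exercise = 0.000000; V(3,3) = max -> 0.000000
  V(2,0) = exp(-r*dt) * [p*8.267107 + (1-p)*3.370322] = 5.927863; exercise = 5.526386; V(2,0) = max -> 5.927863
  V(2,1) = exp(-r*dt) * [p*3.370322 + (1-p)*0.516800] = 2.017799; exercise = 0.980000; V(2,1) = max -> 2.017799
  V(2,2) = exp(-r*dt) * [p*0.516800 + (1-p)*0.000000] = 0.272533; exercise = 0.000000; V(2,2) = max -> 0.272533
  V(1,0) = exp(-r*dt) * [p*5.927863 + (1-p)*2.017799] = 4.064933; exercise = 3.168844; V(1,0) = max -> 4.064933
  V(1,1) = exp(-r*dt) * [p*2.017799 + (1-p)*0.272533] = 1.190892; exercise = 0.000000; V(1,1) = max -> 1.190892
  V(0,0) = exp(-r*dt) * [p*4.064933 + (1-p)*1.190892] = 2.697758; exercise = 0.980000; V(0,0) = max -> 2.697758

Answer: Price = V(0,0) = 2.6978


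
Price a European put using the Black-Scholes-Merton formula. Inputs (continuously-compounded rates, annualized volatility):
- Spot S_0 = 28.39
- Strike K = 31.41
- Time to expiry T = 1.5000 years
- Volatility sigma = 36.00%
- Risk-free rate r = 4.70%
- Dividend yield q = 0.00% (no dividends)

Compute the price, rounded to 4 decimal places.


d1 = (ln(S/K) + (r - q + 0.5*sigma^2) * T) / (sigma * sqrt(T)) = 0.15107604
d2 = d1 - sigma * sqrt(T) = -0.28983212
exp(-rT) = 0.93192774; exp(-qT) = 1.00000000
P = K * exp(-rT) * N(-d2) - S_0 * exp(-qT) * N(-d1)
N(-d1) = 0.43995787; N(-d2) = 0.61402766
P = 31.4100 * 0.93192774 * 0.61402766 - 28.3900 * 1.00000000 * 0.43995787 = 5.4833

Answer: Price = 5.4833


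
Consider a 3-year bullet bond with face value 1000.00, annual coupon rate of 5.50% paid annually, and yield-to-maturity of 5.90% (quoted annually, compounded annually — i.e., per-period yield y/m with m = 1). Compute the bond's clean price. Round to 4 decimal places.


Coupon per period c = face * coupon_rate / m = 55.000000
Periods per year m = 1; per-period yield y/m = 0.059000
Number of cashflows N = 3
Cashflows (t years, CF_t, discount factor 1/(1+y/m)^(m*t), PV):
  t = 1.0000: CF_t = 55.000000, DF = 0.944287, PV = 51.935788
  t = 2.0000: CF_t = 55.000000, DF = 0.891678, PV = 49.042293
  t = 3.0000: CF_t = 1055.000000, DF = 0.842000, PV = 888.310058
Price P = sum_t PV_t = 989.288139

Answer: Price = 989.2881


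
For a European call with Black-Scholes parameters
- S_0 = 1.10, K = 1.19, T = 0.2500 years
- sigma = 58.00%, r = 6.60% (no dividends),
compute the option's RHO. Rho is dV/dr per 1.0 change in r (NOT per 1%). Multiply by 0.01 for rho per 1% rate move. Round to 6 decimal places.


d1 = -0.0692866459; d2 = -0.3592866459
phi(d1) = 0.3979858397; exp(-qT) = 1.0000000000; exp(-rT) = 0.9836353794
N(d2) = 0.3596903317
Rho = K*T*exp(-rT)*N(d2) = 1.1900 * 0.2500 * 0.9836353794 * 0.3596903317 = 0.105257

Answer: Rho = 0.105257


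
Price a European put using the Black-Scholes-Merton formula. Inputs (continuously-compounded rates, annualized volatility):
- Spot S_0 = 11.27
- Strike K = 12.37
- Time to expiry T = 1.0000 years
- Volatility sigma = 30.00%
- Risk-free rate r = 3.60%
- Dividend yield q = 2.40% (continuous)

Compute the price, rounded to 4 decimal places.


Answer: Price = 1.8816

Derivation:
d1 = (ln(S/K) + (r - q + 0.5*sigma^2) * T) / (sigma * sqrt(T)) = -0.12043286
d2 = d1 - sigma * sqrt(T) = -0.42043286
exp(-rT) = 0.96464029; exp(-qT) = 0.97628571
P = K * exp(-rT) * N(-d2) - S_0 * exp(-qT) * N(-d1)
N(-d1) = 0.54792987; N(-d2) = 0.66291537
P = 12.3700 * 0.96464029 * 0.66291537 - 11.2700 * 0.97628571 * 0.54792987 = 1.8816


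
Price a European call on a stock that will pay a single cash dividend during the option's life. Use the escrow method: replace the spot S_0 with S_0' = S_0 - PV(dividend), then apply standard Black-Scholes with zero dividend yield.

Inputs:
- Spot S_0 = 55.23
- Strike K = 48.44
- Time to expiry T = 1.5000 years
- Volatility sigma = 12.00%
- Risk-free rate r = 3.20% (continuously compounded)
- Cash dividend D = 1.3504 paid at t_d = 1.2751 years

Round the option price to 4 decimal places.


Answer: Price = 8.3098

Derivation:
PV(D) = D * exp(-r * t_d) = 1.3504 * 0.96001804 = 1.29640837
S_0' = S_0 - PV(D) = 55.2300 - 1.29640837 = 53.93359163
d1 = (ln(S_0'/K) + (r + sigma^2/2)*T) / (sigma*sqrt(T)) = 1.13103547
d2 = d1 - sigma*sqrt(T) = 0.98406608
exp(-rT) = 0.95313379
N(d1) = 0.87097992; N(d2) = 0.83745849
C = S_0' * N(d1) - K * exp(-rT) * N(d2) = 53.93359163 * 0.87097992 - 48.4400 * 0.95313379 * 0.83745849 = 8.3098
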